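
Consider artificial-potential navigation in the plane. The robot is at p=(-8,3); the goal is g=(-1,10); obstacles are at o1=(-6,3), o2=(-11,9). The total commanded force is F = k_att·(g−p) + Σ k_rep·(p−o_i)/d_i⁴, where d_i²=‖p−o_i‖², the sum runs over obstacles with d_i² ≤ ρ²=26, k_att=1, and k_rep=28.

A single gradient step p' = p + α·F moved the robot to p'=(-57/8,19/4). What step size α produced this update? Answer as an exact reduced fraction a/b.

α = 1/4

F_att = 1·(g−p) = 1·(7,7) = (7.0000,7.0000)
o1: d²=4 ≤ ρ²=26; F_rep = 28·(-2,0)/4² = (-3.5000,0.0000)
o2: d²=45 > ρ²=26 → inactive
F = F_att + ΣF_rep = (3.5000,7.0000)
Δp = p'−p = (0.8750,1.7500); α = Δx/Fx = (7/8) / (7/2) = 1/4
check: Δy/Fy = (7/4) / (7) = 1/4 ✓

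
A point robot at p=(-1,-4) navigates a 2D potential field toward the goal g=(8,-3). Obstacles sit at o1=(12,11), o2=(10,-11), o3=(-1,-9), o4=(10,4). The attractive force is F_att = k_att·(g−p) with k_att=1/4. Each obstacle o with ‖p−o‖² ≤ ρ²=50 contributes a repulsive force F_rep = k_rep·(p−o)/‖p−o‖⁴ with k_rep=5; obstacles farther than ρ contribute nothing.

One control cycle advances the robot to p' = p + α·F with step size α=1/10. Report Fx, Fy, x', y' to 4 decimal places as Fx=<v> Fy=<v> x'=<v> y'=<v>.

F_att = 1/4·(g−p) = 1/4·(9,1) = (2.2500,0.2500)
o1: d²=394 > ρ²=50 → inactive
o2: d²=170 > ρ²=50 → inactive
o3: d²=25 ≤ ρ²=50; F_rep = 5·(0,5)/25² = (0.0000,0.0400)
o4: d²=185 > ρ²=50 → inactive
F = F_att + ΣF_rep = (2.2500,0.2900)
p' = p + 1/10·F = (-0.7750,-3.9710)

Fx=2.2500 Fy=0.2900 x'=-0.7750 y'=-3.9710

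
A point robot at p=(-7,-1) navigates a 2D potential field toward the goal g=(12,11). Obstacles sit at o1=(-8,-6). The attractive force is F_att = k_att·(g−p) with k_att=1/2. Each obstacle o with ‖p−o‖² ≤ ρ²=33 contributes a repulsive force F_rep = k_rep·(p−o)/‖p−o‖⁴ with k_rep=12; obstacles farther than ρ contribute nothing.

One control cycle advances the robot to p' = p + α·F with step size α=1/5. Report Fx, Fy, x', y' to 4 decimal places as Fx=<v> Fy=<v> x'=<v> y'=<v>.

Fx=9.5178 Fy=6.0888 x'=-5.0964 y'=0.2178

F_att = 1/2·(g−p) = 1/2·(19,12) = (9.5000,6.0000)
o1: d²=26 ≤ ρ²=33; F_rep = 12·(1,5)/26² = (0.0178,0.0888)
F = F_att + ΣF_rep = (9.5178,6.0888)
p' = p + 1/5·F = (-5.0964,0.2178)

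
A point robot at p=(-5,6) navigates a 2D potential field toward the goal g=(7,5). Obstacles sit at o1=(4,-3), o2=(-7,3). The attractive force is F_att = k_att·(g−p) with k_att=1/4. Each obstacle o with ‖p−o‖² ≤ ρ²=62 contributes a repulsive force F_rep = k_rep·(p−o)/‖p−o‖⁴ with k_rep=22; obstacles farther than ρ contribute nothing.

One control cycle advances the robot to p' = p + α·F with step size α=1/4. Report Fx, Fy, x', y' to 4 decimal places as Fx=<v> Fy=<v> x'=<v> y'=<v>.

Fx=3.2604 Fy=0.1405 x'=-4.1849 y'=6.0351

F_att = 1/4·(g−p) = 1/4·(12,-1) = (3.0000,-0.2500)
o1: d²=162 > ρ²=62 → inactive
o2: d²=13 ≤ ρ²=62; F_rep = 22·(2,3)/13² = (0.2604,0.3905)
F = F_att + ΣF_rep = (3.2604,0.1405)
p' = p + 1/4·F = (-4.1849,6.0351)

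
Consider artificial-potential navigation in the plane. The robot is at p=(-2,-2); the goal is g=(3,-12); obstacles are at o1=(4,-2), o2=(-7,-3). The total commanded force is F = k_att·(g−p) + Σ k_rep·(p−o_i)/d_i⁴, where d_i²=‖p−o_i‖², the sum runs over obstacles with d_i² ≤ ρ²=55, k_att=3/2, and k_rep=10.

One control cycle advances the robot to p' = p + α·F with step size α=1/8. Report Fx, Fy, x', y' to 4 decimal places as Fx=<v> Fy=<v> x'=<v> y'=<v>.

Fx=7.5277 Fy=-14.9852 x'=-1.0590 y'=-3.8732

F_att = 3/2·(g−p) = 3/2·(5,-10) = (7.5000,-15.0000)
o1: d²=36 ≤ ρ²=55; F_rep = 10·(-6,0)/36² = (-0.0463,0.0000)
o2: d²=26 ≤ ρ²=55; F_rep = 10·(5,1)/26² = (0.0740,0.0148)
F = F_att + ΣF_rep = (7.5277,-14.9852)
p' = p + 1/8·F = (-1.0590,-3.8732)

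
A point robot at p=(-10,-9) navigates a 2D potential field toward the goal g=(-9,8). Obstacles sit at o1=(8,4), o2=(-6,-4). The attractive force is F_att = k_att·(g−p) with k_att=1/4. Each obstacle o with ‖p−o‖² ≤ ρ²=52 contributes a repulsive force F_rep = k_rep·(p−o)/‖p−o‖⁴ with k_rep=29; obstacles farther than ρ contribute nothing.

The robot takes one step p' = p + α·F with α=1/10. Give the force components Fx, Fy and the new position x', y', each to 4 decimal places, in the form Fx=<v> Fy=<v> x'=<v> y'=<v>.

F_att = 1/4·(g−p) = 1/4·(1,17) = (0.2500,4.2500)
o1: d²=493 > ρ²=52 → inactive
o2: d²=41 ≤ ρ²=52; F_rep = 29·(-4,-5)/41² = (-0.0690,-0.0863)
F = F_att + ΣF_rep = (0.1810,4.1637)
p' = p + 1/10·F = (-9.9819,-8.5836)

Fx=0.1810 Fy=4.1637 x'=-9.9819 y'=-8.5836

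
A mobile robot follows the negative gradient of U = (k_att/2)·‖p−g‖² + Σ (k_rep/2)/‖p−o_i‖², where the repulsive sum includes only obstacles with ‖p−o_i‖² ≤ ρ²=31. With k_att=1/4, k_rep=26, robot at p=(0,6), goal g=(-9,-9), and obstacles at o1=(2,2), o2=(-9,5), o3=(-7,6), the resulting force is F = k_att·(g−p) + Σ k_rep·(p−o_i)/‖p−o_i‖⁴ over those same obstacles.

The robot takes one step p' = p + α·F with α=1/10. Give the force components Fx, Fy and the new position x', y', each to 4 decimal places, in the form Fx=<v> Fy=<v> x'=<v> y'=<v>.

F_att = 1/4·(g−p) = 1/4·(-9,-15) = (-2.2500,-3.7500)
o1: d²=20 ≤ ρ²=31; F_rep = 26·(-2,4)/20² = (-0.1300,0.2600)
o2: d²=82 > ρ²=31 → inactive
o3: d²=49 > ρ²=31 → inactive
F = F_att + ΣF_rep = (-2.3800,-3.4900)
p' = p + 1/10·F = (-0.2380,5.6510)

Fx=-2.3800 Fy=-3.4900 x'=-0.2380 y'=5.6510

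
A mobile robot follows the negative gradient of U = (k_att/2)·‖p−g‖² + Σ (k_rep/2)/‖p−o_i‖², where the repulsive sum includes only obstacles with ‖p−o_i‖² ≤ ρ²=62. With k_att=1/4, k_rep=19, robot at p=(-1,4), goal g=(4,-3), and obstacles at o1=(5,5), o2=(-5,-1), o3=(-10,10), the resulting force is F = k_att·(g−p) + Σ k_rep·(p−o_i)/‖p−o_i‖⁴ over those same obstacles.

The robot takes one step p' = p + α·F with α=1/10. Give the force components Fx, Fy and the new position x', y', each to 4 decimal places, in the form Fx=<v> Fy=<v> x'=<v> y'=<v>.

F_att = 1/4·(g−p) = 1/4·(5,-7) = (1.2500,-1.7500)
o1: d²=37 ≤ ρ²=62; F_rep = 19·(-6,-1)/37² = (-0.0833,-0.0139)
o2: d²=41 ≤ ρ²=62; F_rep = 19·(4,5)/41² = (0.0452,0.0565)
o3: d²=117 > ρ²=62 → inactive
F = F_att + ΣF_rep = (1.2119,-1.7074)
p' = p + 1/10·F = (-0.8788,3.8293)

Fx=1.2119 Fy=-1.7074 x'=-0.8788 y'=3.8293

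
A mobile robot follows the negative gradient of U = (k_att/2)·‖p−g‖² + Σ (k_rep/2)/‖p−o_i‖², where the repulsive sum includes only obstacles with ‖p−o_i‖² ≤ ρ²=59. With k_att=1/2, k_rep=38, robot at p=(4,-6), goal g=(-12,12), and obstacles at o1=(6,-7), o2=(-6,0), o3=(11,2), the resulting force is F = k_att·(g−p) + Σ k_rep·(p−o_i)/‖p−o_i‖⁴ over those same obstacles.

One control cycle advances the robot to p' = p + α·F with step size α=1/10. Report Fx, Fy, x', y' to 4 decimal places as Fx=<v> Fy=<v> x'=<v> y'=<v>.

F_att = 1/2·(g−p) = 1/2·(-16,18) = (-8.0000,9.0000)
o1: d²=5 ≤ ρ²=59; F_rep = 38·(-2,1)/5² = (-3.0400,1.5200)
o2: d²=136 > ρ²=59 → inactive
o3: d²=113 > ρ²=59 → inactive
F = F_att + ΣF_rep = (-11.0400,10.5200)
p' = p + 1/10·F = (2.8960,-4.9480)

Fx=-11.0400 Fy=10.5200 x'=2.8960 y'=-4.9480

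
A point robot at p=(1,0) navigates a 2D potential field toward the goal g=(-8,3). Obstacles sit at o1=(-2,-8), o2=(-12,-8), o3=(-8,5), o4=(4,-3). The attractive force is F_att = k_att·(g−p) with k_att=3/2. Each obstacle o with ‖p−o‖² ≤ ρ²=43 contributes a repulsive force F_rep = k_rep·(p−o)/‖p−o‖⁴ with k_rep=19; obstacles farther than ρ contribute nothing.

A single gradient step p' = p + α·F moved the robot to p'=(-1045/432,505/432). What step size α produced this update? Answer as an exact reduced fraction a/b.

F_att = 3/2·(g−p) = 3/2·(-9,3) = (-13.5000,4.5000)
o1: d²=73 > ρ²=43 → inactive
o2: d²=233 > ρ²=43 → inactive
o3: d²=106 > ρ²=43 → inactive
o4: d²=18 ≤ ρ²=43; F_rep = 19·(-3,3)/18² = (-0.1759,0.1759)
F = F_att + ΣF_rep = (-13.6759,4.6759)
Δp = p'−p = (-3.4190,1.1690); α = Δx/Fx = (-1477/432) / (-1477/108) = 1/4
check: Δy/Fy = (505/432) / (505/108) = 1/4 ✓

α = 1/4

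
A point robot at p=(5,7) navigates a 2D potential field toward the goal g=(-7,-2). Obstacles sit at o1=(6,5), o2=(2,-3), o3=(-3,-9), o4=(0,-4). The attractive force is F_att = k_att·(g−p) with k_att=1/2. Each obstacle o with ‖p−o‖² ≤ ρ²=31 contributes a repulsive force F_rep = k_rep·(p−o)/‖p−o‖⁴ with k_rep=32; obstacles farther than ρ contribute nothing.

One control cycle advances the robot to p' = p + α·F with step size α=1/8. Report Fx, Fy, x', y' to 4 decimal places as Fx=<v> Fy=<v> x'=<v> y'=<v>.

F_att = 1/2·(g−p) = 1/2·(-12,-9) = (-6.0000,-4.5000)
o1: d²=5 ≤ ρ²=31; F_rep = 32·(-1,2)/5² = (-1.2800,2.5600)
o2: d²=109 > ρ²=31 → inactive
o3: d²=320 > ρ²=31 → inactive
o4: d²=146 > ρ²=31 → inactive
F = F_att + ΣF_rep = (-7.2800,-1.9400)
p' = p + 1/8·F = (4.0900,6.7575)

Fx=-7.2800 Fy=-1.9400 x'=4.0900 y'=6.7575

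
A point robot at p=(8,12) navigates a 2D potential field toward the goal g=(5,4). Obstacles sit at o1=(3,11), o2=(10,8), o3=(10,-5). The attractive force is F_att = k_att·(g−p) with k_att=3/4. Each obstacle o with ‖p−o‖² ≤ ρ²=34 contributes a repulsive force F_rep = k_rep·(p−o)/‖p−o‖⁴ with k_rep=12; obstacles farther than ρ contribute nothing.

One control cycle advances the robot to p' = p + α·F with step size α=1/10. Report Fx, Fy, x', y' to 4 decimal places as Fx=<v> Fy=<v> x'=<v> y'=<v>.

Fx=-2.2212 Fy=-5.8622 x'=7.7779 y'=11.4138

F_att = 3/4·(g−p) = 3/4·(-3,-8) = (-2.2500,-6.0000)
o1: d²=26 ≤ ρ²=34; F_rep = 12·(5,1)/26² = (0.0888,0.0178)
o2: d²=20 ≤ ρ²=34; F_rep = 12·(-2,4)/20² = (-0.0600,0.1200)
o3: d²=293 > ρ²=34 → inactive
F = F_att + ΣF_rep = (-2.2212,-5.8622)
p' = p + 1/10·F = (7.7779,11.4138)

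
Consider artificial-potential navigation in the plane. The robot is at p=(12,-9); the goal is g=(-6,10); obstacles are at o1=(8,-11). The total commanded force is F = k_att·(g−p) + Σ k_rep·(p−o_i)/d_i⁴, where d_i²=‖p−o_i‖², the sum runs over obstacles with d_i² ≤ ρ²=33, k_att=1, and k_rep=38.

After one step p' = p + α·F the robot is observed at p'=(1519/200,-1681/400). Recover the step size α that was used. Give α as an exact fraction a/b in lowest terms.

F_att = 1·(g−p) = 1·(-18,19) = (-18.0000,19.0000)
o1: d²=20 ≤ ρ²=33; F_rep = 38·(4,2)/20² = (0.3800,0.1900)
F = F_att + ΣF_rep = (-17.6200,19.1900)
Δp = p'−p = (-4.4050,4.7975); α = Δx/Fx = (-881/200) / (-881/50) = 1/4
check: Δy/Fy = (1919/400) / (1919/100) = 1/4 ✓

α = 1/4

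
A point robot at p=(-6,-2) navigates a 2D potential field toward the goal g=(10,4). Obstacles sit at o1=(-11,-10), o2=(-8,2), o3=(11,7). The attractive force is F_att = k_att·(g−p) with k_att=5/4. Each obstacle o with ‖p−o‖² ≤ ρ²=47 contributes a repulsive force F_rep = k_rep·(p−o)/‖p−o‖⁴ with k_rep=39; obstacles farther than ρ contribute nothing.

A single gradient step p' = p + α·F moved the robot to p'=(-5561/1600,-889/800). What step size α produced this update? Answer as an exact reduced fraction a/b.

F_att = 5/4·(g−p) = 5/4·(16,6) = (20.0000,7.5000)
o1: d²=89 > ρ²=47 → inactive
o2: d²=20 ≤ ρ²=47; F_rep = 39·(2,-4)/20² = (0.1950,-0.3900)
o3: d²=370 > ρ²=47 → inactive
F = F_att + ΣF_rep = (20.1950,7.1100)
Δp = p'−p = (2.5244,0.8888); α = Δx/Fx = (4039/1600) / (4039/200) = 1/8
check: Δy/Fy = (711/800) / (711/100) = 1/8 ✓

α = 1/8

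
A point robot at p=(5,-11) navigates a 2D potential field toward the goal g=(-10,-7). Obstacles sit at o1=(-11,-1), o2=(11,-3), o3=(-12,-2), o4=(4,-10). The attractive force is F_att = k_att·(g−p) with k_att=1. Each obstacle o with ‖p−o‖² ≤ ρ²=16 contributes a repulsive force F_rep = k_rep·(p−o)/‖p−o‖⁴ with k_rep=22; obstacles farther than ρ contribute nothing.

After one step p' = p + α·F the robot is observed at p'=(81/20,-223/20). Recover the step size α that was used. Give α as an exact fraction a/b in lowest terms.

F_att = 1·(g−p) = 1·(-15,4) = (-15.0000,4.0000)
o1: d²=356 > ρ²=16 → inactive
o2: d²=100 > ρ²=16 → inactive
o3: d²=370 > ρ²=16 → inactive
o4: d²=2 ≤ ρ²=16; F_rep = 22·(1,-1)/2² = (5.5000,-5.5000)
F = F_att + ΣF_rep = (-9.5000,-1.5000)
Δp = p'−p = (-0.9500,-0.1500); α = Δx/Fx = (-19/20) / (-19/2) = 1/10
check: Δy/Fy = (-3/20) / (-3/2) = 1/10 ✓

α = 1/10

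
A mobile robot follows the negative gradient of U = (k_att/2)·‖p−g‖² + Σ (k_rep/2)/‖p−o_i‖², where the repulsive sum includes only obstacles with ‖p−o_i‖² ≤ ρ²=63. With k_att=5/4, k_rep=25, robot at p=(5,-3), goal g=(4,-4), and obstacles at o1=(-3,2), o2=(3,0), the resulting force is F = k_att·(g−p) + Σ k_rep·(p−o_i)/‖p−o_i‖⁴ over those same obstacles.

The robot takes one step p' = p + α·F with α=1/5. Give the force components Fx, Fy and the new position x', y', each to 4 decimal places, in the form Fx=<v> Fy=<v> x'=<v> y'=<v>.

F_att = 5/4·(g−p) = 5/4·(-1,-1) = (-1.2500,-1.2500)
o1: d²=89 > ρ²=63 → inactive
o2: d²=13 ≤ ρ²=63; F_rep = 25·(2,-3)/13² = (0.2959,-0.4438)
F = F_att + ΣF_rep = (-0.9541,-1.6938)
p' = p + 1/5·F = (4.8092,-3.3388)

Fx=-0.9541 Fy=-1.6938 x'=4.8092 y'=-3.3388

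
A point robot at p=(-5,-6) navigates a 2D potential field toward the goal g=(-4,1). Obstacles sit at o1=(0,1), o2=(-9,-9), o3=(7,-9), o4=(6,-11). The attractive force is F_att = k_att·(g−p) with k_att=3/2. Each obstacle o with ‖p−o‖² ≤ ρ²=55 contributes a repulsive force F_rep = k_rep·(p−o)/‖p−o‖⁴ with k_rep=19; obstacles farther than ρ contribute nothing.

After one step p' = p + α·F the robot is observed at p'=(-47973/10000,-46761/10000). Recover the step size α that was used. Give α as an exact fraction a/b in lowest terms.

F_att = 3/2·(g−p) = 3/2·(1,7) = (1.5000,10.5000)
o1: d²=74 > ρ²=55 → inactive
o2: d²=25 ≤ ρ²=55; F_rep = 19·(4,3)/25² = (0.1216,0.0912)
o3: d²=153 > ρ²=55 → inactive
o4: d²=146 > ρ²=55 → inactive
F = F_att + ΣF_rep = (1.6216,10.5912)
Δp = p'−p = (0.2027,1.3239); α = Δx/Fx = (2027/10000) / (2027/1250) = 1/8
check: Δy/Fy = (13239/10000) / (13239/1250) = 1/8 ✓

α = 1/8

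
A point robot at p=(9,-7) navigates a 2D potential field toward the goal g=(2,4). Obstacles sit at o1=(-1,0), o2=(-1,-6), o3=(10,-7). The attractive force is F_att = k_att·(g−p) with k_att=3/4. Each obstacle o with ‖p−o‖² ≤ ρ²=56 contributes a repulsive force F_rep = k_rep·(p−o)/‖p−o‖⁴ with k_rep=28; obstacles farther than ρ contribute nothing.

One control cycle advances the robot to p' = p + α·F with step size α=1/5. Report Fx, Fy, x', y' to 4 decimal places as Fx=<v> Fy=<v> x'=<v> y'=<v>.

F_att = 3/4·(g−p) = 3/4·(-7,11) = (-5.2500,8.2500)
o1: d²=149 > ρ²=56 → inactive
o2: d²=101 > ρ²=56 → inactive
o3: d²=1 ≤ ρ²=56; F_rep = 28·(-1,0)/1² = (-28.0000,0.0000)
F = F_att + ΣF_rep = (-33.2500,8.2500)
p' = p + 1/5·F = (2.3500,-5.3500)

Fx=-33.2500 Fy=8.2500 x'=2.3500 y'=-5.3500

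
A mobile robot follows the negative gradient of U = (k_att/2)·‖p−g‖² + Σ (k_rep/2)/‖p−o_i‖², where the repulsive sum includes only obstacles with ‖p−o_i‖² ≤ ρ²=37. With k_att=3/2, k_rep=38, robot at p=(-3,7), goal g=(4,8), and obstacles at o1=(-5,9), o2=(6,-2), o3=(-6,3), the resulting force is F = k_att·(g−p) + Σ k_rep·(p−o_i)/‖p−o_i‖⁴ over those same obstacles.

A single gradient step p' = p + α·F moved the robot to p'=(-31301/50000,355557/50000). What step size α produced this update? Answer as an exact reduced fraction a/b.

α = 1/5

F_att = 3/2·(g−p) = 3/2·(7,1) = (10.5000,1.5000)
o1: d²=8 ≤ ρ²=37; F_rep = 38·(2,-2)/8² = (1.1875,-1.1875)
o2: d²=162 > ρ²=37 → inactive
o3: d²=25 ≤ ρ²=37; F_rep = 38·(3,4)/25² = (0.1824,0.2432)
F = F_att + ΣF_rep = (11.8699,0.5557)
Δp = p'−p = (2.3740,0.1111); α = Δx/Fx = (118699/50000) / (118699/10000) = 1/5
check: Δy/Fy = (5557/50000) / (5557/10000) = 1/5 ✓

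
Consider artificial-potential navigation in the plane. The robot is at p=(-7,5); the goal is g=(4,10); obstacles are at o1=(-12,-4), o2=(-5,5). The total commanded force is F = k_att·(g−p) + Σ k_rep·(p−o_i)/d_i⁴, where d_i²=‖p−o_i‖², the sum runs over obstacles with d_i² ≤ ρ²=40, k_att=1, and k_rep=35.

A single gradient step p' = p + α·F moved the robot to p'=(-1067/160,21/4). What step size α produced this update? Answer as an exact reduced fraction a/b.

α = 1/20

F_att = 1·(g−p) = 1·(11,5) = (11.0000,5.0000)
o1: d²=106 > ρ²=40 → inactive
o2: d²=4 ≤ ρ²=40; F_rep = 35·(-2,0)/4² = (-4.3750,0.0000)
F = F_att + ΣF_rep = (6.6250,5.0000)
Δp = p'−p = (0.3312,0.2500); α = Δx/Fx = (53/160) / (53/8) = 1/20
check: Δy/Fy = (1/4) / (5) = 1/20 ✓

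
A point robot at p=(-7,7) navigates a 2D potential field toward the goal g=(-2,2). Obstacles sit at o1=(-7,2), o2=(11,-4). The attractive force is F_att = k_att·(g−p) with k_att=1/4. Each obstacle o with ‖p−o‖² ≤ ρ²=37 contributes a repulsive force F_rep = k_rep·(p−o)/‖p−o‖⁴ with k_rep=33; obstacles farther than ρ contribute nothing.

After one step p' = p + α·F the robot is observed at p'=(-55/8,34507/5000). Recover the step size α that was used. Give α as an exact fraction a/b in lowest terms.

F_att = 1/4·(g−p) = 1/4·(5,-5) = (1.2500,-1.2500)
o1: d²=25 ≤ ρ²=37; F_rep = 33·(0,5)/25² = (0.0000,0.2640)
o2: d²=445 > ρ²=37 → inactive
F = F_att + ΣF_rep = (1.2500,-0.9860)
Δp = p'−p = (0.1250,-0.0986); α = Δx/Fx = (1/8) / (5/4) = 1/10
check: Δy/Fy = (-493/5000) / (-493/500) = 1/10 ✓

α = 1/10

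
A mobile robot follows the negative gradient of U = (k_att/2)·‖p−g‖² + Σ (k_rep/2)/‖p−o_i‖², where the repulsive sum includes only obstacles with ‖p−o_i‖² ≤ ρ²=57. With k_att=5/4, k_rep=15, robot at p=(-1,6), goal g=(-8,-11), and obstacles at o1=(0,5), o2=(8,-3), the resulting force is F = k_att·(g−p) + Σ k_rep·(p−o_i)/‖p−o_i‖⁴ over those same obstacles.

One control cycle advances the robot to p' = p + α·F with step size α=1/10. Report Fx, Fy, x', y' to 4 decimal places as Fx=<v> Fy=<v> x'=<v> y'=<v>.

Fx=-12.5000 Fy=-17.5000 x'=-2.2500 y'=4.2500

F_att = 5/4·(g−p) = 5/4·(-7,-17) = (-8.7500,-21.2500)
o1: d²=2 ≤ ρ²=57; F_rep = 15·(-1,1)/2² = (-3.7500,3.7500)
o2: d²=162 > ρ²=57 → inactive
F = F_att + ΣF_rep = (-12.5000,-17.5000)
p' = p + 1/10·F = (-2.2500,4.2500)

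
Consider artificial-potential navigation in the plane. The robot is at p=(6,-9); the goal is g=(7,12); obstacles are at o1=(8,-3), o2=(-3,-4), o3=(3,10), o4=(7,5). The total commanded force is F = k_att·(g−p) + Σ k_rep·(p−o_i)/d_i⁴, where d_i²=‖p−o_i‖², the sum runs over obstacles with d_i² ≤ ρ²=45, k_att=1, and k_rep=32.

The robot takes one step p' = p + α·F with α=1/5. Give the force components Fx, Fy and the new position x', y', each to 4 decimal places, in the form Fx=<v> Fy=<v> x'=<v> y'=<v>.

Fx=0.9600 Fy=20.8800 x'=6.1920 y'=-4.8240

F_att = 1·(g−p) = 1·(1,21) = (1.0000,21.0000)
o1: d²=40 ≤ ρ²=45; F_rep = 32·(-2,-6)/40² = (-0.0400,-0.1200)
o2: d²=106 > ρ²=45 → inactive
o3: d²=370 > ρ²=45 → inactive
o4: d²=197 > ρ²=45 → inactive
F = F_att + ΣF_rep = (0.9600,20.8800)
p' = p + 1/5·F = (6.1920,-4.8240)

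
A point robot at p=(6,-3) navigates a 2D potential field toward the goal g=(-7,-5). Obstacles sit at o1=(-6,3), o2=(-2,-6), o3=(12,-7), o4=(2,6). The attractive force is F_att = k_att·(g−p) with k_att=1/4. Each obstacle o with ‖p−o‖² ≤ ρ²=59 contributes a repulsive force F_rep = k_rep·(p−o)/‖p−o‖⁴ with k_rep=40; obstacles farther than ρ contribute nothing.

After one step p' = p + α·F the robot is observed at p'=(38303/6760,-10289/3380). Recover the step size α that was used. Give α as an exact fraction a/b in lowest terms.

α = 1/10

F_att = 1/4·(g−p) = 1/4·(-13,-2) = (-3.2500,-0.5000)
o1: d²=180 > ρ²=59 → inactive
o2: d²=73 > ρ²=59 → inactive
o3: d²=52 ≤ ρ²=59; F_rep = 40·(-6,4)/52² = (-0.0888,0.0592)
o4: d²=97 > ρ²=59 → inactive
F = F_att + ΣF_rep = (-3.3388,-0.4408)
Δp = p'−p = (-0.3339,-0.0441); α = Δx/Fx = (-2257/6760) / (-2257/676) = 1/10
check: Δy/Fy = (-149/3380) / (-149/338) = 1/10 ✓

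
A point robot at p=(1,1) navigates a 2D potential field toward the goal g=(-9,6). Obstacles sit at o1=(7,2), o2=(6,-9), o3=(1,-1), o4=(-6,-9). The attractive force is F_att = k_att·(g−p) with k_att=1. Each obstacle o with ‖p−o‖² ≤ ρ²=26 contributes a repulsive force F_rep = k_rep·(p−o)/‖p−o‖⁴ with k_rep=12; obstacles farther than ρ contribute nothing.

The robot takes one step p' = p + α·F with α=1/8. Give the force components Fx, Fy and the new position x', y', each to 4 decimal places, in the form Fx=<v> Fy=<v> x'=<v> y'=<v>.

F_att = 1·(g−p) = 1·(-10,5) = (-10.0000,5.0000)
o1: d²=37 > ρ²=26 → inactive
o2: d²=125 > ρ²=26 → inactive
o3: d²=4 ≤ ρ²=26; F_rep = 12·(0,2)/4² = (0.0000,1.5000)
o4: d²=149 > ρ²=26 → inactive
F = F_att + ΣF_rep = (-10.0000,6.5000)
p' = p + 1/8·F = (-0.2500,1.8125)

Fx=-10.0000 Fy=6.5000 x'=-0.2500 y'=1.8125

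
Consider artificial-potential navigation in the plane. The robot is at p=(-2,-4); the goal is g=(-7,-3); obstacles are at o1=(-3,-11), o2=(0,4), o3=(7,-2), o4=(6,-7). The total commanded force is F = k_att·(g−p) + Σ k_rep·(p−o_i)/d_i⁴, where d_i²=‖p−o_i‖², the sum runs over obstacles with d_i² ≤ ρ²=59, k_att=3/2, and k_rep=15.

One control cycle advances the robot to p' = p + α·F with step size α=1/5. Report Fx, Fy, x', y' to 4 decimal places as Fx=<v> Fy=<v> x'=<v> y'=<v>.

Fx=-7.4940 Fy=1.5420 x'=-3.4988 y'=-3.6916

F_att = 3/2·(g−p) = 3/2·(-5,1) = (-7.5000,1.5000)
o1: d²=50 ≤ ρ²=59; F_rep = 15·(1,7)/50² = (0.0060,0.0420)
o2: d²=68 > ρ²=59 → inactive
o3: d²=85 > ρ²=59 → inactive
o4: d²=73 > ρ²=59 → inactive
F = F_att + ΣF_rep = (-7.4940,1.5420)
p' = p + 1/5·F = (-3.4988,-3.6916)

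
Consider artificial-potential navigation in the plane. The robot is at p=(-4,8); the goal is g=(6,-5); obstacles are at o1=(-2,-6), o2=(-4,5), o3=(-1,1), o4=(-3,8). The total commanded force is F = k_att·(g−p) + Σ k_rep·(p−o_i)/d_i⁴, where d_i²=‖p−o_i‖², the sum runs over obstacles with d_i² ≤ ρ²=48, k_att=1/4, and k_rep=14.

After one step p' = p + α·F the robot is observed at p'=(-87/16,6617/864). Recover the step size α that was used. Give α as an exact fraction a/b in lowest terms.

F_att = 1/4·(g−p) = 1/4·(10,-13) = (2.5000,-3.2500)
o1: d²=200 > ρ²=48 → inactive
o2: d²=9 ≤ ρ²=48; F_rep = 14·(0,3)/9² = (0.0000,0.5185)
o3: d²=58 > ρ²=48 → inactive
o4: d²=1 ≤ ρ²=48; F_rep = 14·(-1,0)/1² = (-14.0000,0.0000)
F = F_att + ΣF_rep = (-11.5000,-2.7315)
Δp = p'−p = (-1.4375,-0.3414); α = Δx/Fx = (-23/16) / (-23/2) = 1/8
check: Δy/Fy = (-295/864) / (-295/108) = 1/8 ✓

α = 1/8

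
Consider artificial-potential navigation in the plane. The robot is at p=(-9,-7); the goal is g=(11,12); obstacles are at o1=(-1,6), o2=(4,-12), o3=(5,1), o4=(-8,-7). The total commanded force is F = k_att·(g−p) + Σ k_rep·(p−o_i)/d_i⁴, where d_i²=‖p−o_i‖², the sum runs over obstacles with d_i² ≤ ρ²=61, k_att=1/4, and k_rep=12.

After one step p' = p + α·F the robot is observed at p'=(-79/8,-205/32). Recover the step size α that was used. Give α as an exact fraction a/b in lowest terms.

F_att = 1/4·(g−p) = 1/4·(20,19) = (5.0000,4.7500)
o1: d²=233 > ρ²=61 → inactive
o2: d²=194 > ρ²=61 → inactive
o3: d²=260 > ρ²=61 → inactive
o4: d²=1 ≤ ρ²=61; F_rep = 12·(-1,0)/1² = (-12.0000,0.0000)
F = F_att + ΣF_rep = (-7.0000,4.7500)
Δp = p'−p = (-0.8750,0.5938); α = Δx/Fx = (-7/8) / (-7) = 1/8
check: Δy/Fy = (19/32) / (19/4) = 1/8 ✓

α = 1/8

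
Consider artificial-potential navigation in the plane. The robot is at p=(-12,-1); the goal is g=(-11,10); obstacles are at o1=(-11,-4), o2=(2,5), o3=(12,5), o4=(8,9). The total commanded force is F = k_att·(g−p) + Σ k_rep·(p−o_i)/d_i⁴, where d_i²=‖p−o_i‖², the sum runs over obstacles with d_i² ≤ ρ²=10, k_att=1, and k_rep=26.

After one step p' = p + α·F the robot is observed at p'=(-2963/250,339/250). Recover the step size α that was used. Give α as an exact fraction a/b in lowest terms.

α = 1/5

F_att = 1·(g−p) = 1·(1,11) = (1.0000,11.0000)
o1: d²=10 ≤ ρ²=10; F_rep = 26·(-1,3)/10² = (-0.2600,0.7800)
o2: d²=232 > ρ²=10 → inactive
o3: d²=612 > ρ²=10 → inactive
o4: d²=500 > ρ²=10 → inactive
F = F_att + ΣF_rep = (0.7400,11.7800)
Δp = p'−p = (0.1480,2.3560); α = Δx/Fx = (37/250) / (37/50) = 1/5
check: Δy/Fy = (589/250) / (589/50) = 1/5 ✓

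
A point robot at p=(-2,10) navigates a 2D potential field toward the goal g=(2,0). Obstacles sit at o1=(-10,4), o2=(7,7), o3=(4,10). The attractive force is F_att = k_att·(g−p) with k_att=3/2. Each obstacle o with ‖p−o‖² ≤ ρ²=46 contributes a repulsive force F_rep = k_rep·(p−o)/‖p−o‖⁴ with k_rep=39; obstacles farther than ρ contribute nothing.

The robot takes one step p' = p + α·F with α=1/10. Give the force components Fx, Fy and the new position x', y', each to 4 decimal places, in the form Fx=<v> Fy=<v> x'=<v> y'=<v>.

Fx=5.8194 Fy=-15.0000 x'=-1.4181 y'=8.5000

F_att = 3/2·(g−p) = 3/2·(4,-10) = (6.0000,-15.0000)
o1: d²=100 > ρ²=46 → inactive
o2: d²=90 > ρ²=46 → inactive
o3: d²=36 ≤ ρ²=46; F_rep = 39·(-6,0)/36² = (-0.1806,0.0000)
F = F_att + ΣF_rep = (5.8194,-15.0000)
p' = p + 1/10·F = (-1.4181,8.5000)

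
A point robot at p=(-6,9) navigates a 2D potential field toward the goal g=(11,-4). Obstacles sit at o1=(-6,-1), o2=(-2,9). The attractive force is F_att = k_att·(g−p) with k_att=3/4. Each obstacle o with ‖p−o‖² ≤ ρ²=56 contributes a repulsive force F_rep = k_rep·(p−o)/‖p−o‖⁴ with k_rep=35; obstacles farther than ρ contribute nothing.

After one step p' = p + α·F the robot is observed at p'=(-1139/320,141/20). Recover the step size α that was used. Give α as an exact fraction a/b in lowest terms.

F_att = 3/4·(g−p) = 3/4·(17,-13) = (12.7500,-9.7500)
o1: d²=100 > ρ²=56 → inactive
o2: d²=16 ≤ ρ²=56; F_rep = 35·(-4,0)/16² = (-0.5469,0.0000)
F = F_att + ΣF_rep = (12.2031,-9.7500)
Δp = p'−p = (2.4406,-1.9500); α = Δx/Fx = (781/320) / (781/64) = 1/5
check: Δy/Fy = (-39/20) / (-39/4) = 1/5 ✓

α = 1/5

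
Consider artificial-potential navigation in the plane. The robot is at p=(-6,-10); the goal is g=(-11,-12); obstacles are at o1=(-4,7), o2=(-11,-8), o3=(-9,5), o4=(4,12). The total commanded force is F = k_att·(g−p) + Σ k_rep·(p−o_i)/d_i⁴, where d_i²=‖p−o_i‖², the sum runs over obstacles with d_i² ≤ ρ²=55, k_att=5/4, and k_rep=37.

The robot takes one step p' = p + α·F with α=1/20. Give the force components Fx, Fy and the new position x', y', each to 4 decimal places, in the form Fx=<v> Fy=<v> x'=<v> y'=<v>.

F_att = 5/4·(g−p) = 5/4·(-5,-2) = (-6.2500,-2.5000)
o1: d²=293 > ρ²=55 → inactive
o2: d²=29 ≤ ρ²=55; F_rep = 37·(5,-2)/29² = (0.2200,-0.0880)
o3: d²=234 > ρ²=55 → inactive
o4: d²=584 > ρ²=55 → inactive
F = F_att + ΣF_rep = (-6.0300,-2.5880)
p' = p + 1/20·F = (-6.3015,-10.1294)

Fx=-6.0300 Fy=-2.5880 x'=-6.3015 y'=-10.1294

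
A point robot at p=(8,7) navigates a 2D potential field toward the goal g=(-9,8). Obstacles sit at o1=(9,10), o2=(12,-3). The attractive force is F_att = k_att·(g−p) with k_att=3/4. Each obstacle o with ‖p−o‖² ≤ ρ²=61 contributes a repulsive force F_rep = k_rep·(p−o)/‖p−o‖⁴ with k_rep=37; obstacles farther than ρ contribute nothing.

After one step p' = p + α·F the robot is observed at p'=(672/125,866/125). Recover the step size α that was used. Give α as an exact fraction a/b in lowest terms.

F_att = 3/4·(g−p) = 3/4·(-17,1) = (-12.7500,0.7500)
o1: d²=10 ≤ ρ²=61; F_rep = 37·(-1,-3)/10² = (-0.3700,-1.1100)
o2: d²=116 > ρ²=61 → inactive
F = F_att + ΣF_rep = (-13.1200,-0.3600)
Δp = p'−p = (-2.6240,-0.0720); α = Δx/Fx = (-328/125) / (-328/25) = 1/5
check: Δy/Fy = (-9/125) / (-9/25) = 1/5 ✓

α = 1/5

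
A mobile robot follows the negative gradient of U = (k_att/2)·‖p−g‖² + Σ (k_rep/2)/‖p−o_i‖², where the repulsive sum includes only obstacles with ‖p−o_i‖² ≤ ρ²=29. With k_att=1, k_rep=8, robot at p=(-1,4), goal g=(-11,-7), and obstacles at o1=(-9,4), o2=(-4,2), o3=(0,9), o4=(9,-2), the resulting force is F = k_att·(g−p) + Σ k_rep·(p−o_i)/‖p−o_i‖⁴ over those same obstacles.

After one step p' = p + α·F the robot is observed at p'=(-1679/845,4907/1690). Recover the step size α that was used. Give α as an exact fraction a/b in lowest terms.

F_att = 1·(g−p) = 1·(-10,-11) = (-10.0000,-11.0000)
o1: d²=64 > ρ²=29 → inactive
o2: d²=13 ≤ ρ²=29; F_rep = 8·(3,2)/13² = (0.1420,0.0947)
o3: d²=26 ≤ ρ²=29; F_rep = 8·(-1,-5)/26² = (-0.0118,-0.0592)
o4: d²=136 > ρ²=29 → inactive
F = F_att + ΣF_rep = (-9.8698,-10.9645)
Δp = p'−p = (-0.9870,-1.0964); α = Δx/Fx = (-834/845) / (-1668/169) = 1/10
check: Δy/Fy = (-1853/1690) / (-1853/169) = 1/10 ✓

α = 1/10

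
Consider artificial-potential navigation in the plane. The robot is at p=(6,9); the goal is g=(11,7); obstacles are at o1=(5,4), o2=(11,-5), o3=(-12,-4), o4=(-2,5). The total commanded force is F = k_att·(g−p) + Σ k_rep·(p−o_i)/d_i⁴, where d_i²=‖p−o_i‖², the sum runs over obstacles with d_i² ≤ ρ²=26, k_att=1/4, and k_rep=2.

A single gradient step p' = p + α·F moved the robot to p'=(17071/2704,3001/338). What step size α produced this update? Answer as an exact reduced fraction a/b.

α = 1/4

F_att = 1/4·(g−p) = 1/4·(5,-2) = (1.2500,-0.5000)
o1: d²=26 ≤ ρ²=26; F_rep = 2·(1,5)/26² = (0.0030,0.0148)
o2: d²=221 > ρ²=26 → inactive
o3: d²=493 > ρ²=26 → inactive
o4: d²=80 > ρ²=26 → inactive
F = F_att + ΣF_rep = (1.2530,-0.4852)
Δp = p'−p = (0.3132,-0.1213); α = Δx/Fx = (847/2704) / (847/676) = 1/4
check: Δy/Fy = (-41/338) / (-82/169) = 1/4 ✓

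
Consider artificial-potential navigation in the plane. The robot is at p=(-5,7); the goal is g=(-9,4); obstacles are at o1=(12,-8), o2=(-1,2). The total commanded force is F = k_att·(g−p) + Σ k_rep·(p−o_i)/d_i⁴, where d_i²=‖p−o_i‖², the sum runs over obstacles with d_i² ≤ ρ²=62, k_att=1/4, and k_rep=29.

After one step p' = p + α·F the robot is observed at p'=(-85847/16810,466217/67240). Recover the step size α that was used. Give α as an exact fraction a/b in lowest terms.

F_att = 1/4·(g−p) = 1/4·(-4,-3) = (-1.0000,-0.7500)
o1: d²=514 > ρ²=62 → inactive
o2: d²=41 ≤ ρ²=62; F_rep = 29·(-4,5)/41² = (-0.0690,0.0863)
F = F_att + ΣF_rep = (-1.0690,-0.6637)
Δp = p'−p = (-0.1069,-0.0664); α = Δx/Fx = (-1797/16810) / (-1797/1681) = 1/10
check: Δy/Fy = (-4463/67240) / (-4463/6724) = 1/10 ✓

α = 1/10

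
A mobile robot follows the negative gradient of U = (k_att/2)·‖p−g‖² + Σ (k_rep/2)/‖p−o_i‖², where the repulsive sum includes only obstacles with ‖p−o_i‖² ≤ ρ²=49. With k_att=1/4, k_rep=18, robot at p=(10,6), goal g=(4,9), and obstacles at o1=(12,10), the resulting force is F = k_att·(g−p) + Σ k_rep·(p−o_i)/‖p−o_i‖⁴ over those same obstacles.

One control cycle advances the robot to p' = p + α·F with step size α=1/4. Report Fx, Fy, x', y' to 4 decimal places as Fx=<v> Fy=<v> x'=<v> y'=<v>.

Fx=-1.5900 Fy=0.5700 x'=9.6025 y'=6.1425

F_att = 1/4·(g−p) = 1/4·(-6,3) = (-1.5000,0.7500)
o1: d²=20 ≤ ρ²=49; F_rep = 18·(-2,-4)/20² = (-0.0900,-0.1800)
F = F_att + ΣF_rep = (-1.5900,0.5700)
p' = p + 1/4·F = (9.6025,6.1425)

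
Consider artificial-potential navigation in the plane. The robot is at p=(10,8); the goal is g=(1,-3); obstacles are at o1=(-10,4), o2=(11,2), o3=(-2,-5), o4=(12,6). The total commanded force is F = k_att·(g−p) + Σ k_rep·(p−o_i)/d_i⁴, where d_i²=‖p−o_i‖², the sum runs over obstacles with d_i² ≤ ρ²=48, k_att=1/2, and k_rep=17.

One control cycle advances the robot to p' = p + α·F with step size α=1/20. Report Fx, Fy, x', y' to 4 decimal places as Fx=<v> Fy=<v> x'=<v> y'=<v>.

Fx=-5.0437 Fy=-4.8942 x'=9.7478 y'=7.7553

F_att = 1/2·(g−p) = 1/2·(-9,-11) = (-4.5000,-5.5000)
o1: d²=416 > ρ²=48 → inactive
o2: d²=37 ≤ ρ²=48; F_rep = 17·(-1,6)/37² = (-0.0124,0.0745)
o3: d²=313 > ρ²=48 → inactive
o4: d²=8 ≤ ρ²=48; F_rep = 17·(-2,2)/8² = (-0.5312,0.5312)
F = F_att + ΣF_rep = (-5.0437,-4.8942)
p' = p + 1/20·F = (9.7478,7.7553)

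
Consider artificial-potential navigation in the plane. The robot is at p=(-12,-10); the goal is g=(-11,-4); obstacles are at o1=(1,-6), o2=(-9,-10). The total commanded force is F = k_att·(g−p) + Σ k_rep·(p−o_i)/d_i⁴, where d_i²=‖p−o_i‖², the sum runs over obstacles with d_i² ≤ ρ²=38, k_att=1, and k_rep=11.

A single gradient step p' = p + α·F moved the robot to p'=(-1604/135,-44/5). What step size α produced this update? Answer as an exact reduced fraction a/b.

F_att = 1·(g−p) = 1·(1,6) = (1.0000,6.0000)
o1: d²=185 > ρ²=38 → inactive
o2: d²=9 ≤ ρ²=38; F_rep = 11·(-3,0)/9² = (-0.4074,0.0000)
F = F_att + ΣF_rep = (0.5926,6.0000)
Δp = p'−p = (0.1185,1.2000); α = Δx/Fx = (16/135) / (16/27) = 1/5
check: Δy/Fy = (6/5) / (6) = 1/5 ✓

α = 1/5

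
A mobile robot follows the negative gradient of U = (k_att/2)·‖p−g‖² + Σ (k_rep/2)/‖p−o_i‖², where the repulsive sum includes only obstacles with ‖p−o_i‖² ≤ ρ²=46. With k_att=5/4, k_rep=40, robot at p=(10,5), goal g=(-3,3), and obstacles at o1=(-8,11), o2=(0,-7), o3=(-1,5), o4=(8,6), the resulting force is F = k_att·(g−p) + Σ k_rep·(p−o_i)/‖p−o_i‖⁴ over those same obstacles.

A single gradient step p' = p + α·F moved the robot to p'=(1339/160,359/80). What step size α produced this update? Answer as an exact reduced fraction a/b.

α = 1/8

F_att = 5/4·(g−p) = 5/4·(-13,-2) = (-16.2500,-2.5000)
o1: d²=360 > ρ²=46 → inactive
o2: d²=244 > ρ²=46 → inactive
o3: d²=121 > ρ²=46 → inactive
o4: d²=5 ≤ ρ²=46; F_rep = 40·(2,-1)/5² = (3.2000,-1.6000)
F = F_att + ΣF_rep = (-13.0500,-4.1000)
Δp = p'−p = (-1.6313,-0.5125); α = Δx/Fx = (-261/160) / (-261/20) = 1/8
check: Δy/Fy = (-41/80) / (-41/10) = 1/8 ✓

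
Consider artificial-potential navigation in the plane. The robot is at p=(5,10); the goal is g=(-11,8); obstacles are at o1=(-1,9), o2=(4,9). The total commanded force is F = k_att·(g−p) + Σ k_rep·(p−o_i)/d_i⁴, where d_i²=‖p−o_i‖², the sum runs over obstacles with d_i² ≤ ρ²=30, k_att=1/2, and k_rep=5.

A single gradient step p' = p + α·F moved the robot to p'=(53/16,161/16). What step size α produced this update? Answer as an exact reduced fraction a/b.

F_att = 1/2·(g−p) = 1/2·(-16,-2) = (-8.0000,-1.0000)
o1: d²=37 > ρ²=30 → inactive
o2: d²=2 ≤ ρ²=30; F_rep = 5·(1,1)/2² = (1.2500,1.2500)
F = F_att + ΣF_rep = (-6.7500,0.2500)
Δp = p'−p = (-1.6875,0.0625); α = Δx/Fx = (-27/16) / (-27/4) = 1/4
check: Δy/Fy = (1/16) / (1/4) = 1/4 ✓

α = 1/4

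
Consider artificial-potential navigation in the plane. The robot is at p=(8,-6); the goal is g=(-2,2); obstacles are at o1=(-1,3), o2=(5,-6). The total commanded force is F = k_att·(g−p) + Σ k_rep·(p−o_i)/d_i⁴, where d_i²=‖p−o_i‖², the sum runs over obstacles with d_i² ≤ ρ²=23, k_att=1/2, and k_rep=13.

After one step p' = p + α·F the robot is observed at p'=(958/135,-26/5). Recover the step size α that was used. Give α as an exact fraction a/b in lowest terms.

α = 1/5

F_att = 1/2·(g−p) = 1/2·(-10,8) = (-5.0000,4.0000)
o1: d²=162 > ρ²=23 → inactive
o2: d²=9 ≤ ρ²=23; F_rep = 13·(3,0)/9² = (0.4815,0.0000)
F = F_att + ΣF_rep = (-4.5185,4.0000)
Δp = p'−p = (-0.9037,0.8000); α = Δx/Fx = (-122/135) / (-122/27) = 1/5
check: Δy/Fy = (4/5) / (4) = 1/5 ✓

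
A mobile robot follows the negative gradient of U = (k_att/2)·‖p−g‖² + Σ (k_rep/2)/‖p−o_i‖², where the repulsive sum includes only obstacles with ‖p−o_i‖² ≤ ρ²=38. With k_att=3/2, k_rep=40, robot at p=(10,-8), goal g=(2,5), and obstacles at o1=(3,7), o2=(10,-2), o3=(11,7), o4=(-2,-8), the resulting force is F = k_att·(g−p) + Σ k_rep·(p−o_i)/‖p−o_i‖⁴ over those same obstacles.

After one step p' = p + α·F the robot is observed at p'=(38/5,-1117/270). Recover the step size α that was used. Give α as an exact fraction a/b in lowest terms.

F_att = 3/2·(g−p) = 3/2·(-8,13) = (-12.0000,19.5000)
o1: d²=274 > ρ²=38 → inactive
o2: d²=36 ≤ ρ²=38; F_rep = 40·(0,-6)/36² = (0.0000,-0.1852)
o3: d²=226 > ρ²=38 → inactive
o4: d²=144 > ρ²=38 → inactive
F = F_att + ΣF_rep = (-12.0000,19.3148)
Δp = p'−p = (-2.4000,3.8630); α = Δx/Fx = (-12/5) / (-12) = 1/5
check: Δy/Fy = (1043/270) / (1043/54) = 1/5 ✓

α = 1/5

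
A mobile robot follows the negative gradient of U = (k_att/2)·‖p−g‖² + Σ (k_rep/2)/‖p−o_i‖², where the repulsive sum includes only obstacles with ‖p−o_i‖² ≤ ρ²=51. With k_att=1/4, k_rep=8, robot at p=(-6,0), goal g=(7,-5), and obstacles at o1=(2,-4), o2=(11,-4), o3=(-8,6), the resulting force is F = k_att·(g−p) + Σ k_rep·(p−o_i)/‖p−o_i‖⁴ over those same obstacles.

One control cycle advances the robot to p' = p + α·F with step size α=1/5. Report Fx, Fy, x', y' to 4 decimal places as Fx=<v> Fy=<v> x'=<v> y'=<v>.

F_att = 1/4·(g−p) = 1/4·(13,-5) = (3.2500,-1.2500)
o1: d²=80 > ρ²=51 → inactive
o2: d²=305 > ρ²=51 → inactive
o3: d²=40 ≤ ρ²=51; F_rep = 8·(2,-6)/40² = (0.0100,-0.0300)
F = F_att + ΣF_rep = (3.2600,-1.2800)
p' = p + 1/5·F = (-5.3480,-0.2560)

Fx=3.2600 Fy=-1.2800 x'=-5.3480 y'=-0.2560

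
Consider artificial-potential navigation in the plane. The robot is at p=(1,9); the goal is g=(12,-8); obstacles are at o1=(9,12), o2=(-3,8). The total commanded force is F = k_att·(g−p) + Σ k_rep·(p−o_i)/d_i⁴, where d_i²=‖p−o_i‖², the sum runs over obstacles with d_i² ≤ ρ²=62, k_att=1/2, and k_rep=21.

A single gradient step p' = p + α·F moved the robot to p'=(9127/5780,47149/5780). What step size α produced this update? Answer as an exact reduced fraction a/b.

α = 1/10

F_att = 1/2·(g−p) = 1/2·(11,-17) = (5.5000,-8.5000)
o1: d²=73 > ρ²=62 → inactive
o2: d²=17 ≤ ρ²=62; F_rep = 21·(4,1)/17² = (0.2907,0.0727)
F = F_att + ΣF_rep = (5.7907,-8.4273)
Δp = p'−p = (0.5791,-0.8427); α = Δx/Fx = (3347/5780) / (3347/578) = 1/10
check: Δy/Fy = (-4871/5780) / (-4871/578) = 1/10 ✓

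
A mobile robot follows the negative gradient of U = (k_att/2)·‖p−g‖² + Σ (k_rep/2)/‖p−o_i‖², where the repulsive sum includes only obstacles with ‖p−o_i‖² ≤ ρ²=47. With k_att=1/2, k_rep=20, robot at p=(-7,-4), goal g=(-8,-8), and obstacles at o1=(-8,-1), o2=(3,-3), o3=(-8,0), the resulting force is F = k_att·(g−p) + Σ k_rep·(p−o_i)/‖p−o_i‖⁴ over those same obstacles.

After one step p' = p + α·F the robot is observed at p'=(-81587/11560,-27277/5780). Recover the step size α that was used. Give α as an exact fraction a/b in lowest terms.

α = 1/4

F_att = 1/2·(g−p) = 1/2·(-1,-4) = (-0.5000,-2.0000)
o1: d²=10 ≤ ρ²=47; F_rep = 20·(1,-3)/10² = (0.2000,-0.6000)
o2: d²=101 > ρ²=47 → inactive
o3: d²=17 ≤ ρ²=47; F_rep = 20·(1,-4)/17² = (0.0692,-0.2768)
F = F_att + ΣF_rep = (-0.2308,-2.8768)
Δp = p'−p = (-0.0577,-0.7192); α = Δx/Fx = (-667/11560) / (-667/2890) = 1/4
check: Δy/Fy = (-4157/5780) / (-4157/1445) = 1/4 ✓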